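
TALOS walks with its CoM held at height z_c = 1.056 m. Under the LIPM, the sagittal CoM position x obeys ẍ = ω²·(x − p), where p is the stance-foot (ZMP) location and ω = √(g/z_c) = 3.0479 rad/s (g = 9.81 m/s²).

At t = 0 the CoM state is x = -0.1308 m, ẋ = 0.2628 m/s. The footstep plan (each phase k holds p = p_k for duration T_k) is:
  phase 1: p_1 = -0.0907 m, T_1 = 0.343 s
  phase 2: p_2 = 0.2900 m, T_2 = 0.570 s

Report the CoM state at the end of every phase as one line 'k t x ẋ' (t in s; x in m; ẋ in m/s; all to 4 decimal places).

phase 1: p=-0.0907, T=0.343, ωT=1.045430, cosh=1.598081, sinh=1.246540; start (x,ẋ)=(-0.130800, 0.262800) → end (x,ẋ)=(-0.047302, 0.267623)
phase 2: p=0.2900, T=0.570, ωT=1.737303, cosh=2.928996, sinh=2.753002; start (x,ẋ)=(-0.047302, 0.267623) → end (x,ẋ)=(-0.456228, -2.046396)

1 0.3430 -0.0473 0.2676
2 0.9130 -0.4562 -2.0464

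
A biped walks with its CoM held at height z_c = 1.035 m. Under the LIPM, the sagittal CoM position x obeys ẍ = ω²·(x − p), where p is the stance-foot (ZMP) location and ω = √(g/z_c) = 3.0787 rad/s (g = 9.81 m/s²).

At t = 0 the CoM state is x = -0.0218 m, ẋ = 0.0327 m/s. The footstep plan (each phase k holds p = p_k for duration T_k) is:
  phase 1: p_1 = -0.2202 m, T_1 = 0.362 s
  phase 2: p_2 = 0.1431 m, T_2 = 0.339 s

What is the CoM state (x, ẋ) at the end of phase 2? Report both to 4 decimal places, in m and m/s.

x = 0.4787, ẋ = 1.3604

phase 1: p=-0.2202, T=0.362, ωT=1.114489, cosh=1.688047, sinh=1.359964; start (x,ẋ)=(-0.021800, 0.032700) → end (x,ẋ)=(0.129153, 0.885885)
phase 2: p=0.1431, T=0.339, ωT=1.043679, cosh=1.595901, sinh=1.243745; start (x,ẋ)=(0.129153, 0.885885) → end (x,ẋ)=(0.478725, 1.360380)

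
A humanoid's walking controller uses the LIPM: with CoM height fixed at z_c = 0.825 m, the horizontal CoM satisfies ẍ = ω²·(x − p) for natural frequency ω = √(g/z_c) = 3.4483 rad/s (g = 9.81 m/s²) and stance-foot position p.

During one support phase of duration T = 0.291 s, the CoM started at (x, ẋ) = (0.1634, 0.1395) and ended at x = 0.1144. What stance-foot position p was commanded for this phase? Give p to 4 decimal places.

p = 0.3402

ωT = 3.4483·0.291 = 1.003455; cosh(ωT) = 1.547151, sinh(ωT) = 1.180540
x(T) = p + (x₀−p)·cosh(ωT) + (ẋ₀/ω)·sinh(ωT) ⇒ p·(1 − cosh) = x(T) − x₀·cosh − (ẋ₀/ω)·sinh
numerator   = 0.1144 − (0.1634)·1.547151 − (0.1395/3.4483)·1.180540 = -0.186163
denominator = 1 − 1.547151 = -0.547151
p = -0.186163 / -0.547151 = 0.3402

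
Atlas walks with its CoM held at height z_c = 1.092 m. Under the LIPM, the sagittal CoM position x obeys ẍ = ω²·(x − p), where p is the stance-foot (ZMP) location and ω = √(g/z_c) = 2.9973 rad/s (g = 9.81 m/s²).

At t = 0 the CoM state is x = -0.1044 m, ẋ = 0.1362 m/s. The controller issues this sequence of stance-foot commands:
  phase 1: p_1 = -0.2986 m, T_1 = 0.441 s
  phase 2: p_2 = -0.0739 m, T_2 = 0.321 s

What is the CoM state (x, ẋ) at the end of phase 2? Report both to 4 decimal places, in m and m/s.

x = 0.7728, ẋ = 2.7496

phase 1: p=-0.2986, T=0.441, ωT=1.321809, cosh=2.008426, sinh=1.741774; start (x,ẋ)=(-0.104400, 0.136200) → end (x,ẋ)=(0.170584, 1.287392)
phase 2: p=-0.0739, T=0.321, ωT=0.962133, cosh=1.499675, sinh=1.117599; start (x,ẋ)=(0.170584, 1.287392) → end (x,ẋ)=(0.772775, 2.749638)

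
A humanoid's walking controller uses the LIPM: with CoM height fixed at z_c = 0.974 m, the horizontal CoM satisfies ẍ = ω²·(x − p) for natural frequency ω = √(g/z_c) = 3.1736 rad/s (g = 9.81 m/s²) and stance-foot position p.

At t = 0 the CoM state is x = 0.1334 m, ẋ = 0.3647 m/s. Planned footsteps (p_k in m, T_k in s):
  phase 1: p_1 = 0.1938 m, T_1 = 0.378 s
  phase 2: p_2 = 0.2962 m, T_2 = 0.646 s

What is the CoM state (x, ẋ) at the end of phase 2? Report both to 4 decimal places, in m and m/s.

x = 0.5913, ẋ = 0.9999

phase 1: p=0.1938, T=0.378, ωT=1.199621, cosh=1.810083, sinh=1.508775; start (x,ẋ)=(0.133400, 0.364700) → end (x,ẋ)=(0.257855, 0.370927)
phase 2: p=0.2962, T=0.646, ωT=2.050146, cosh=3.948874, sinh=3.820158; start (x,ẋ)=(0.257855, 0.370927) → end (x,ẋ)=(0.591275, 0.999858)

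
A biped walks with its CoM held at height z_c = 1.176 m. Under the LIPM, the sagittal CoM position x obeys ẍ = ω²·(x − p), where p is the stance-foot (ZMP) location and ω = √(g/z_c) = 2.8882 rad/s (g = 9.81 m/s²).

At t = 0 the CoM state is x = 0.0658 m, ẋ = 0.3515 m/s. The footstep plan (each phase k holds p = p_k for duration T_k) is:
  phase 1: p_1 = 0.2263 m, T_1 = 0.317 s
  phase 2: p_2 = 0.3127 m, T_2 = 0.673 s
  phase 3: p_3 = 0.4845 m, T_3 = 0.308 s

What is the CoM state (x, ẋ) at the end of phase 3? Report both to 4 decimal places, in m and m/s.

x = -1.3242, ẋ = -4.9861

phase 1: p=0.2263, T=0.317, ωT=0.915559, cosh=1.449232, sinh=1.048940; start (x,ẋ)=(0.065800, 0.351500) → end (x,ẋ)=(0.121356, 0.023163)
phase 2: p=0.3127, T=0.673, ωT=1.943759, cosh=3.564060, sinh=3.420895; start (x,ẋ)=(0.121356, 0.023163) → end (x,ẋ)=(-0.341825, -1.807966)
phase 3: p=0.4845, T=0.308, ωT=0.889566, cosh=1.422453, sinh=1.011619; start (x,ẋ)=(-0.341825, -1.807966) → end (x,ẋ)=(-1.324166, -4.986069)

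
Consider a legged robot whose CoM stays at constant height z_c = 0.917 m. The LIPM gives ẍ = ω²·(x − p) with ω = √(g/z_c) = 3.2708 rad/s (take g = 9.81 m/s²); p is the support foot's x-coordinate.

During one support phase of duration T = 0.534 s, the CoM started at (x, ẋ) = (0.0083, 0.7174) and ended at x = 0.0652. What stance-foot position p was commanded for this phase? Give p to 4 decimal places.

ωT = 3.2708·0.534 = 1.746607; cosh(ωT) = 2.954738, sinh(ωT) = 2.780374
x(T) = p + (x₀−p)·cosh(ωT) + (ẋ₀/ω)·sinh(ωT) ⇒ p·(1 − cosh) = x(T) − x₀·cosh − (ẋ₀/ω)·sinh
numerator   = 0.0652 − (0.0083)·2.954738 − (0.7174/3.2708)·2.780374 = -0.569157
denominator = 1 − 2.954738 = -1.954738
p = -0.569157 / -1.954738 = 0.2912

p = 0.2912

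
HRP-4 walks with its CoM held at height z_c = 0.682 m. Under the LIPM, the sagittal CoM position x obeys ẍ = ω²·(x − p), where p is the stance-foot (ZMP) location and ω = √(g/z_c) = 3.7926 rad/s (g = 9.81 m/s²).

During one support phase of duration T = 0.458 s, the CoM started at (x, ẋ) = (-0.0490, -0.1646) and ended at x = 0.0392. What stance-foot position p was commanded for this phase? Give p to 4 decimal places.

ωT = 3.7926·0.458 = 1.737011; cosh(ωT) = 2.928192, sinh(ωT) = 2.752146
x(T) = p + (x₀−p)·cosh(ωT) + (ẋ₀/ω)·sinh(ωT) ⇒ p·(1 − cosh) = x(T) − x₀·cosh − (ẋ₀/ω)·sinh
numerator   = 0.0392 − (-0.0490)·2.928192 − (-0.1646/3.7926)·2.752146 = 0.302125
denominator = 1 − 2.928192 = -1.928192
p = 0.302125 / -1.928192 = -0.1567

p = -0.1567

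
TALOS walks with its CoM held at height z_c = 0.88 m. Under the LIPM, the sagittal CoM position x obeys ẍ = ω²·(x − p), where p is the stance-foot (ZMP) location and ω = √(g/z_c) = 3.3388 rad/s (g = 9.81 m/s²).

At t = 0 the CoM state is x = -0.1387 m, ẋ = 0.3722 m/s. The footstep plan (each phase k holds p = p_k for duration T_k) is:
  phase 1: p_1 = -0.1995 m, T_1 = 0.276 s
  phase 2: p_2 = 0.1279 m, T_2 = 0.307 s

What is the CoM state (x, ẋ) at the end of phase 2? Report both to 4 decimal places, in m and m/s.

phase 1: p=-0.1995, T=0.276, ωT=0.921509, cosh=1.455499, sinh=1.057581; start (x,ẋ)=(-0.138700, 0.372200) → end (x,ẋ)=(0.006890, 0.756424)
phase 2: p=0.1279, T=0.307, ωT=1.025012, cosh=1.572960, sinh=1.214168; start (x,ẋ)=(0.006890, 0.756424) → end (x,ẋ)=(0.212633, 0.699269)

x = 0.2126, ẋ = 0.6993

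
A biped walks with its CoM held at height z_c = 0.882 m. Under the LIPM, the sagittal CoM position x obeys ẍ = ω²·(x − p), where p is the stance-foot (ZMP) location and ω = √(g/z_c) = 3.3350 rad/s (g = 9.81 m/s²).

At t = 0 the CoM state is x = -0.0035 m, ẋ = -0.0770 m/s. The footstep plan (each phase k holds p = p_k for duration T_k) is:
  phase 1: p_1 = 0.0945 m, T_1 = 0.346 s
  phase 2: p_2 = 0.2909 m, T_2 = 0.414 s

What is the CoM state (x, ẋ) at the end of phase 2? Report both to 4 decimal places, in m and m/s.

x = -0.8909, ẋ = -3.7569

phase 1: p=0.0945, T=0.346, ωT=1.153910, cosh=1.742983, sinh=1.427582; start (x,ẋ)=(-0.003500, -0.077000) → end (x,ẋ)=(-0.109273, -0.600786)
phase 2: p=0.2909, T=0.414, ωT=1.380690, cosh=2.114525, sinh=1.863120; start (x,ẋ)=(-0.109273, -0.600786) → end (x,ẋ)=(-0.890909, -3.756855)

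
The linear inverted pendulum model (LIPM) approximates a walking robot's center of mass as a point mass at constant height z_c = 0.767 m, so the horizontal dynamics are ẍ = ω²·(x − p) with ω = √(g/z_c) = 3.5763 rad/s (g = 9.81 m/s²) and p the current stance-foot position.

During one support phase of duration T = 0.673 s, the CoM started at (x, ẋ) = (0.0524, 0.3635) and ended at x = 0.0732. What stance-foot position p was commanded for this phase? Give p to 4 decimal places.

ωT = 3.5763·0.673 = 2.406850; cosh(ωT) = 5.594521, sinh(ωT) = 5.504422
x(T) = p + (x₀−p)·cosh(ωT) + (ẋ₀/ω)·sinh(ωT) ⇒ p·(1 − cosh) = x(T) − x₀·cosh − (ẋ₀/ω)·sinh
numerator   = 0.0732 − (0.0524)·5.594521 − (0.3635/3.5763)·5.504422 = -0.779430
denominator = 1 − 5.594521 = -4.594521
p = -0.779430 / -4.594521 = 0.1696

p = 0.1696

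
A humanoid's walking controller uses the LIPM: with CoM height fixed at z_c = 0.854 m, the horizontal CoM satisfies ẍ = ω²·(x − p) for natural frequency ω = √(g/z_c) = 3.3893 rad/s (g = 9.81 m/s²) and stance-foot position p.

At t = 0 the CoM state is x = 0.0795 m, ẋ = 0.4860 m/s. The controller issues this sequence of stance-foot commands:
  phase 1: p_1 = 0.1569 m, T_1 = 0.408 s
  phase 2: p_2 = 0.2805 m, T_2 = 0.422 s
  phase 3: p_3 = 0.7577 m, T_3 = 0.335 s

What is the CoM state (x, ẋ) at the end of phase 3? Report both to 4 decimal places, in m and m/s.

phase 1: p=0.1569, T=0.408, ωT=1.382834, cosh=2.118525, sinh=1.867659; start (x,ẋ)=(0.079500, 0.486000) → end (x,ẋ)=(0.260734, 0.539657)
phase 2: p=0.2805, T=0.422, ωT=1.430285, cosh=2.209565, sinh=1.970324; start (x,ẋ)=(0.260734, 0.539657) → end (x,ẋ)=(0.550549, 1.060411)
phase 3: p=0.7577, T=0.335, ωT=1.135416, cosh=1.716878, sinh=1.395589; start (x,ẋ)=(0.550549, 1.060411) → end (x,ẋ)=(0.838685, 0.840756)

x = 0.8387, ẋ = 0.8408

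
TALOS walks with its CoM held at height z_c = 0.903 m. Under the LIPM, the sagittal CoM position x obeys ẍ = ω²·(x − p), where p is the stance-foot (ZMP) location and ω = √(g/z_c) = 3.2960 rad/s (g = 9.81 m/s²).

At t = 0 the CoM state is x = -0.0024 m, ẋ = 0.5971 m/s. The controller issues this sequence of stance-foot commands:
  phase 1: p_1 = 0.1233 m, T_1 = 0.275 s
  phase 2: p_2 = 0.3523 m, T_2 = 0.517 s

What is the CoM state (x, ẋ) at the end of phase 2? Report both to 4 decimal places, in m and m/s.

x = 0.0681, ẋ = -0.7249

phase 1: p=0.1233, T=0.275, ωT=0.906400, cosh=1.439685, sinh=1.035710; start (x,ẋ)=(-0.002400, 0.597100) → end (x,ẋ)=(0.129960, 0.430534)
phase 2: p=0.3523, T=0.517, ωT=1.704032, cosh=2.839006, sinh=2.657057; start (x,ẋ)=(0.129960, 0.430534) → end (x,ẋ)=(0.068148, -0.724892)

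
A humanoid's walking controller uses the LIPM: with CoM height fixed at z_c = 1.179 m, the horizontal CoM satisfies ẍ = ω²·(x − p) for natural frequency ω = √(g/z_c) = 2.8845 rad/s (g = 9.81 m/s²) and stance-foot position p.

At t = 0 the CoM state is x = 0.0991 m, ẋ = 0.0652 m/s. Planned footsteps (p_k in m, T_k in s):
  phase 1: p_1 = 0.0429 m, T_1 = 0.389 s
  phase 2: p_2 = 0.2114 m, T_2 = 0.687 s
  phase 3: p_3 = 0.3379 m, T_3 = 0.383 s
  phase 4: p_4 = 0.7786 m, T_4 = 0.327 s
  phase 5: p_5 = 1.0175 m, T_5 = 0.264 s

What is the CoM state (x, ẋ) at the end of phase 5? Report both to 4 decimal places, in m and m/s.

phase 1: p=0.0429, T=0.389, ωT=1.122070, cosh=1.698406, sinh=1.372801; start (x,ẋ)=(0.099100, 0.065200) → end (x,ẋ)=(0.169381, 0.333279)
phase 2: p=0.2114, T=0.687, ωT=1.981652, cosh=3.696278, sinh=3.558436; start (x,ẋ)=(0.169381, 0.333279) → end (x,ẋ)=(0.467232, 0.800593)
phase 3: p=0.3379, T=0.383, ωT=1.104764, cosh=1.674900, sinh=1.343611; start (x,ẋ)=(0.467232, 0.800593) → end (x,ẋ)=(0.927436, 1.842156)
phase 4: p=0.7786, T=0.327, ωT=0.943232, cosh=1.478817, sinh=1.089450; start (x,ẋ)=(0.927436, 1.842156) → end (x,ẋ)=(1.694468, 3.191933)
phase 5: p=1.0175, T=0.264, ωT=0.761508, cosh=1.304232, sinh=0.837271; start (x,ẋ)=(1.694468, 3.191933) → end (x,ẋ)=(2.826931, 5.797972)

x = 2.8269, ẋ = 5.7980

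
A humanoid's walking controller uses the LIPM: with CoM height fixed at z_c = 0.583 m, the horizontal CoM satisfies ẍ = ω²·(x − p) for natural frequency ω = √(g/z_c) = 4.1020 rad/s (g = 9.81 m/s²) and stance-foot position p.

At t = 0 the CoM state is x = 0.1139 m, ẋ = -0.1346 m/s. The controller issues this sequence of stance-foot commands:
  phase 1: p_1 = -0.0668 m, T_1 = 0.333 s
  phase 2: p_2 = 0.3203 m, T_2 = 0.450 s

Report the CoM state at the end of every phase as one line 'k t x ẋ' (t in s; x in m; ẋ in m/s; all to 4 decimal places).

1 0.3330 0.2503 1.0771
2 0.7830 0.9038 2.6090

phase 1: p=-0.0668, T=0.333, ωT=1.365966, cosh=2.087321, sinh=1.832187; start (x,ẋ)=(0.113900, -0.134600) → end (x,ẋ)=(0.250259, 1.077121)
phase 2: p=0.3203, T=0.450, ωT=1.845900, cosh=3.245840, sinh=3.087957; start (x,ẋ)=(0.250259, 1.077121) → end (x,ẋ)=(0.903807, 2.608965)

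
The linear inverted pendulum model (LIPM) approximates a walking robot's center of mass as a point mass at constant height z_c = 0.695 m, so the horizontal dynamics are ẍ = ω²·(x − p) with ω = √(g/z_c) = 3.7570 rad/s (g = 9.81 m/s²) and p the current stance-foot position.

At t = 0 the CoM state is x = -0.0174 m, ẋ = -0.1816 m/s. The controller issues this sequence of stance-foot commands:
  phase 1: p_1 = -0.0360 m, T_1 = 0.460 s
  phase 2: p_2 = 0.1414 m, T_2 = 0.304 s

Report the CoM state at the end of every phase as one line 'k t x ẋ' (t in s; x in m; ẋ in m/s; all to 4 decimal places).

1 0.4600 -0.1138 -0.3369
2 0.7640 -0.4253 -1.9305

phase 1: p=-0.0360, T=0.460, ωT=1.728220, cosh=2.904111, sinh=2.726511; start (x,ẋ)=(-0.017400, -0.181600) → end (x,ẋ)=(-0.113773, -0.336857)
phase 2: p=0.1414, T=0.304, ωT=1.142128, cosh=1.726284, sinh=1.407145; start (x,ẋ)=(-0.113773, -0.336857) → end (x,ẋ)=(-0.425268, -1.930522)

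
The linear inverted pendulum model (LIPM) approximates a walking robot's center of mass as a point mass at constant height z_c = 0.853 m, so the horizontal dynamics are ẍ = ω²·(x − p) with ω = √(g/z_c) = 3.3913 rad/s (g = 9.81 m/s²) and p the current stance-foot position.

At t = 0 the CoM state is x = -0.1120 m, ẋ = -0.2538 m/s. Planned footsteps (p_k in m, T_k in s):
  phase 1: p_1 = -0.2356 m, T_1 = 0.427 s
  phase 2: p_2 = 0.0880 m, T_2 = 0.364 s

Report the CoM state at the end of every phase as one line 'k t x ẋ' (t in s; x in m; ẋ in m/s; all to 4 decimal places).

1 0.4270 -0.1085 0.2727
2 0.7910 -0.1518 -0.5400

phase 1: p=-0.2356, T=0.427, ωT=1.448085, cosh=2.244989, sinh=2.009969; start (x,ẋ)=(-0.112000, -0.253800) → end (x,ẋ)=(-0.108543, 0.272730)
phase 2: p=0.0880, T=0.364, ωT=1.234433, cosh=1.863715, sinh=1.572715; start (x,ẋ)=(-0.108543, 0.272730) → end (x,ẋ)=(-0.151821, -0.539978)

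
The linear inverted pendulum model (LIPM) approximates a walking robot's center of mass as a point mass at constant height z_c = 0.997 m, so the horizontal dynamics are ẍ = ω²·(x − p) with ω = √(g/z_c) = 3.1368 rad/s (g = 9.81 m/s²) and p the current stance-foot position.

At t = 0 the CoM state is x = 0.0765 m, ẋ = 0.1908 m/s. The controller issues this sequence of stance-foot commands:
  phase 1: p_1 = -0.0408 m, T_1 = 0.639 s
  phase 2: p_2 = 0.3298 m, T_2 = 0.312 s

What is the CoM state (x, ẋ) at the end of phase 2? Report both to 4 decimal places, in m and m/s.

x = 1.5274, ẋ = 4.1846

phase 1: p=-0.0408, T=0.639, ωT=2.004415, cosh=3.778246, sinh=3.643507; start (x,ẋ)=(0.076500, 0.190800) → end (x,ẋ)=(0.624009, 2.061505)
phase 2: p=0.3298, T=0.312, ωT=0.978682, cosh=1.518376, sinh=1.142570; start (x,ẋ)=(0.624009, 2.061505) → end (x,ẋ)=(1.527417, 4.184590)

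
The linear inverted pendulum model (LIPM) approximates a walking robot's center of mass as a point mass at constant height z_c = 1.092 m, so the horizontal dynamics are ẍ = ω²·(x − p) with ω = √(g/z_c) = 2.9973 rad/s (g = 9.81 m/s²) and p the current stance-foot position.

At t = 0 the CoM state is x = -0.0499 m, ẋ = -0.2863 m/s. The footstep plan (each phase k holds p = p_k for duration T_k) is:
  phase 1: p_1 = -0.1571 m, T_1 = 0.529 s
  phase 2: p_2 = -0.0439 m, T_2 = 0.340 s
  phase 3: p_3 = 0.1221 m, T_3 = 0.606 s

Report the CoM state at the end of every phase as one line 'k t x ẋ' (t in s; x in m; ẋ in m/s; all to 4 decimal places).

phase 1: p=-0.1571, T=0.529, ωT=1.585572, cosh=2.543456, sinh=2.338626; start (x,ẋ)=(-0.049900, -0.286300) → end (x,ẋ)=(-0.107825, 0.023234)
phase 2: p=-0.0439, T=0.340, ωT=1.019082, cosh=1.565788, sinh=1.204862; start (x,ẋ)=(-0.107825, 0.023234) → end (x,ẋ)=(-0.134654, -0.194477)
phase 3: p=0.1221, T=0.606, ωT=1.816364, cosh=3.156037, sinh=2.993421; start (x,ẋ)=(-0.134654, -0.194477) → end (x,ẋ)=(-0.882451, -2.917420)

1 0.5290 -0.1078 0.0232
2 0.8690 -0.1347 -0.1945
3 1.4750 -0.8825 -2.9174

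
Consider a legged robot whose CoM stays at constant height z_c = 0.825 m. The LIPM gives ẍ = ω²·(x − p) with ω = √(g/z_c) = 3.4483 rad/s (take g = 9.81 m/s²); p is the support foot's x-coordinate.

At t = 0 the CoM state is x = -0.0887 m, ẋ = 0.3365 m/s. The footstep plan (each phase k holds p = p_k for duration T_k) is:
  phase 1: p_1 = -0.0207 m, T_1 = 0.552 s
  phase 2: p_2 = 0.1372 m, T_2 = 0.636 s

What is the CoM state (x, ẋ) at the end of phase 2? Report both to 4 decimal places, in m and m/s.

phase 1: p=-0.0207, T=0.552, ωT=1.903462, cosh=3.429065, sinh=3.280013; start (x,ẋ)=(-0.088700, 0.336500) → end (x,ẋ)=(0.066201, 0.384768)
phase 2: p=0.1372, T=0.636, ωT=2.193119, cosh=4.537346, sinh=4.425778; start (x,ẋ)=(0.066201, 0.384768) → end (x,ẋ)=(0.308892, 0.662289)

x = 0.3089, ẋ = 0.6623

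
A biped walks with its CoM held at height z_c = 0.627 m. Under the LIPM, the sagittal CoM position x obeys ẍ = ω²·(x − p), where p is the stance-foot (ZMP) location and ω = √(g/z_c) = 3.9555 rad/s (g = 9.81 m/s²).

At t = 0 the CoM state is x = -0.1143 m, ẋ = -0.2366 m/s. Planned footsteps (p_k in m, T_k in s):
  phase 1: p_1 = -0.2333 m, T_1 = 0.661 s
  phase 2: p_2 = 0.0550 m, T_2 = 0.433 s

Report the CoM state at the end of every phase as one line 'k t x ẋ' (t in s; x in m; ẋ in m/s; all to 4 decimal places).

phase 1: p=-0.2333, T=0.661, ωT=2.614586, cosh=6.867375, sinh=6.794177; start (x,ẋ)=(-0.114300, -0.236600) → end (x,ẋ)=(0.177521, 1.573229)
phase 2: p=0.0550, T=0.433, ωT=1.712731, cosh=2.862228, sinh=2.681856; start (x,ẋ)=(0.177521, 1.573229) → end (x,ẋ)=(1.472343, 5.802652)

1 0.6610 0.1775 1.5732
2 1.0940 1.4723 5.8027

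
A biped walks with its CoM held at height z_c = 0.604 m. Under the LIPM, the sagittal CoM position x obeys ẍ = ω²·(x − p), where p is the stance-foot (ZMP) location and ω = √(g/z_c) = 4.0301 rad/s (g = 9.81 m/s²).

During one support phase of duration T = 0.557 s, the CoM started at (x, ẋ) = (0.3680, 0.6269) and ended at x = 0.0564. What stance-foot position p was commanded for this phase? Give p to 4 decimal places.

ωT = 4.0301·0.557 = 2.244766; cosh(ωT) = 4.772078, sinh(ωT) = 4.666126
x(T) = p + (x₀−p)·cosh(ωT) + (ẋ₀/ω)·sinh(ωT) ⇒ p·(1 − cosh) = x(T) − x₀·cosh − (ẋ₀/ω)·sinh
numerator   = 0.0564 − (0.3680)·4.772078 − (0.6269/4.0301)·4.666126 = -2.425561
denominator = 1 − 4.772078 = -3.772078
p = -2.425561 / -3.772078 = 0.6430

p = 0.6430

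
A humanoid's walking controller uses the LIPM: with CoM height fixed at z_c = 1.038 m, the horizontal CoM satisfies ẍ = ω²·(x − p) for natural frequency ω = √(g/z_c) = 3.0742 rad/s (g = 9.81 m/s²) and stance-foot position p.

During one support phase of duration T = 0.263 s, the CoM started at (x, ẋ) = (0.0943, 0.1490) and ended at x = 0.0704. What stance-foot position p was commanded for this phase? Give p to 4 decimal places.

ωT = 3.0742·0.263 = 0.808515; cosh(ωT) = 1.345045, sinh(ωT) = 0.899526
x(T) = p + (x₀−p)·cosh(ωT) + (ẋ₀/ω)·sinh(ωT) ⇒ p·(1 − cosh) = x(T) − x₀·cosh − (ẋ₀/ω)·sinh
numerator   = 0.0704 − (0.0943)·1.345045 − (0.1490/3.0742)·0.899526 = -0.100036
denominator = 1 − 1.345045 = -0.345045
p = -0.100036 / -0.345045 = 0.2899

p = 0.2899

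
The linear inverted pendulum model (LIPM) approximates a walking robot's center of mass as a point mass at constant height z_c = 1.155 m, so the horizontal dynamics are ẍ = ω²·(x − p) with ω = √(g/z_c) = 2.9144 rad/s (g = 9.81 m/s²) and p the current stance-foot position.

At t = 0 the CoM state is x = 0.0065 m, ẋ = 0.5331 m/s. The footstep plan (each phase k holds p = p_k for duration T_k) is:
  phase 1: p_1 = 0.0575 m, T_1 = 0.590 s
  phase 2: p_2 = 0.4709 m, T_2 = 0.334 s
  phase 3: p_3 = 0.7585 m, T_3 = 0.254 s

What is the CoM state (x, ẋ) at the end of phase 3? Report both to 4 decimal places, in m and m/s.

phase 1: p=0.0575, T=0.590, ωT=1.719496, cosh=2.880435, sinh=2.701279; start (x,ẋ)=(0.006500, 0.533100) → end (x,ẋ)=(0.404714, 1.134057)
phase 2: p=0.4709, T=0.334, ωT=0.973410, cosh=1.512373, sinh=1.134581; start (x,ẋ)=(0.404714, 1.134057) → end (x,ẋ)=(0.812292, 1.496265)
phase 3: p=0.7585, T=0.254, ωT=0.740258, cosh=1.286733, sinh=0.809742; start (x,ẋ)=(0.812292, 1.496265) → end (x,ẋ)=(1.243441, 2.052239)

x = 1.2434, ẋ = 2.0522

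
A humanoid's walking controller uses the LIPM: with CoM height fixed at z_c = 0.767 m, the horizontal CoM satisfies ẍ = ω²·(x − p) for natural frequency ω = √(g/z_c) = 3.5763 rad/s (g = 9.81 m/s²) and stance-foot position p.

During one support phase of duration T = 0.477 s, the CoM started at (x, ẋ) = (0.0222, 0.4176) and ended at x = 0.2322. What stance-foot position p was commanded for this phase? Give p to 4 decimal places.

ωT = 3.5763·0.477 = 1.705895; cosh(ωT) = 2.843961, sinh(ωT) = 2.662351
x(T) = p + (x₀−p)·cosh(ωT) + (ẋ₀/ω)·sinh(ωT) ⇒ p·(1 − cosh) = x(T) − x₀·cosh − (ẋ₀/ω)·sinh
numerator   = 0.2322 − (0.0222)·2.843961 − (0.4176/3.5763)·2.662351 = -0.141815
denominator = 1 − 2.843961 = -1.843961
p = -0.141815 / -1.843961 = 0.0769

p = 0.0769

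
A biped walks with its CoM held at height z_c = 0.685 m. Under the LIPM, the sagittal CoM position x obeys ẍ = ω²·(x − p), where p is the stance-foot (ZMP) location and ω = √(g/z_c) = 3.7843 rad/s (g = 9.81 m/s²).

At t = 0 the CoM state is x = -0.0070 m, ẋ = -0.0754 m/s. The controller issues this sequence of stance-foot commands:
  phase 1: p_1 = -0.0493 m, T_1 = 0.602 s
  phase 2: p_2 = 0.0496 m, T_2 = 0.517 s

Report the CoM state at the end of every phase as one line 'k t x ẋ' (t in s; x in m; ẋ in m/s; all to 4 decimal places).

1 0.6020 0.0631 0.4011
2 1.1190 0.4656 1.6237

phase 1: p=-0.0493, T=0.602, ωT=2.278149, cosh=4.930535, sinh=4.828061; start (x,ẋ)=(-0.007000, -0.075400) → end (x,ẋ)=(0.063065, 0.401094)
phase 2: p=0.0496, T=0.517, ωT=1.956483, cosh=3.607879, sinh=3.466524; start (x,ẋ)=(0.063065, 0.401094) → end (x,ẋ)=(0.465594, 1.623741)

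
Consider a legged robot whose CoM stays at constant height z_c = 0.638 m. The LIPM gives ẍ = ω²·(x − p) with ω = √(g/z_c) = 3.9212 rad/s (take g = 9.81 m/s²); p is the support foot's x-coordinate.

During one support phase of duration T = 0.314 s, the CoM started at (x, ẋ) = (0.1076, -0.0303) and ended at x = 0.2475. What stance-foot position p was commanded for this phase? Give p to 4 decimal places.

ωT = 3.9212·0.314 = 1.231257; cosh(ωT) = 1.858729, sinh(ωT) = 1.566803
x(T) = p + (x₀−p)·cosh(ωT) + (ẋ₀/ω)·sinh(ωT) ⇒ p·(1 − cosh) = x(T) − x₀·cosh − (ẋ₀/ω)·sinh
numerator   = 0.2475 − (0.1076)·1.858729 − (-0.0303/3.9212)·1.566803 = 0.059608
denominator = 1 − 1.858729 = -0.858729
p = 0.059608 / -0.858729 = -0.0694

p = -0.0694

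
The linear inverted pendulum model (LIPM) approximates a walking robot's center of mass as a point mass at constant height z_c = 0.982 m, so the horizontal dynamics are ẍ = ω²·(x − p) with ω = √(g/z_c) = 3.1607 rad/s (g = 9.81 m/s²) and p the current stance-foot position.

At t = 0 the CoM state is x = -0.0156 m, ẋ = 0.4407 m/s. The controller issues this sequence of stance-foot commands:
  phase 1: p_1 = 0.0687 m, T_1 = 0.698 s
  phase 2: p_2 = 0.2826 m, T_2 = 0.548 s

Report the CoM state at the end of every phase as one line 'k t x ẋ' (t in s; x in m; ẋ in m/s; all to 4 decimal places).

phase 1: p=0.0687, T=0.698, ωT=2.206169, cosh=4.595490, sinh=4.485368; start (x,ẋ)=(-0.015600, 0.440700) → end (x,ẋ)=(0.306700, 0.830119)
phase 2: p=0.2826, T=0.548, ωT=1.732064, cosh=2.914612, sinh=2.737694; start (x,ẋ)=(0.306700, 0.830119) → end (x,ẋ)=(1.071865, 2.628016)

1 0.6980 0.3067 0.8301
2 1.2460 1.0719 2.6280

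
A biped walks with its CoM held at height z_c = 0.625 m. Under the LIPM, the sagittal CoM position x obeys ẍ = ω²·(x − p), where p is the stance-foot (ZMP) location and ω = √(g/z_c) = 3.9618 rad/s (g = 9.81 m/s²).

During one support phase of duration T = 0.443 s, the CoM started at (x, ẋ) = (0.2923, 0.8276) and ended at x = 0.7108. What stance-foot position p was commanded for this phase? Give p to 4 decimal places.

ωT = 3.9618·0.443 = 1.755077; cosh(ωT) = 2.978395, sinh(ωT) = 2.805501
x(T) = p + (x₀−p)·cosh(ωT) + (ẋ₀/ω)·sinh(ωT) ⇒ p·(1 − cosh) = x(T) − x₀·cosh − (ẋ₀/ω)·sinh
numerator   = 0.7108 − (0.2923)·2.978395 − (0.8276/3.9618)·2.805501 = -0.745840
denominator = 1 − 2.978395 = -1.978395
p = -0.745840 / -1.978395 = 0.3770

p = 0.3770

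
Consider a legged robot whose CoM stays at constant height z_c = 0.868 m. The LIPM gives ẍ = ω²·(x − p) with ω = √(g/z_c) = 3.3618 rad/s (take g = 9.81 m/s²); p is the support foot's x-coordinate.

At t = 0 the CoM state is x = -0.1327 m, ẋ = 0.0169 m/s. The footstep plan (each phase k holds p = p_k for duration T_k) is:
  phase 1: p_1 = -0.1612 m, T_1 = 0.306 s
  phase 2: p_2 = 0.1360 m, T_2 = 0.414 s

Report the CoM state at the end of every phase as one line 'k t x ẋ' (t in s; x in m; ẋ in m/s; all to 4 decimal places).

phase 1: p=-0.1612, T=0.306, ωT=1.028711, cosh=1.577462, sinh=1.219995; start (x,ẋ)=(-0.132700, 0.016900) → end (x,ẋ)=(-0.110109, 0.143548)
phase 2: p=0.1360, T=0.414, ωT=1.391785, cosh=2.135327, sinh=1.886696; start (x,ẋ)=(-0.110109, 0.143548) → end (x,ẋ)=(-0.308962, -1.254474)

1 0.3060 -0.1101 0.1435
2 0.7200 -0.3090 -1.2545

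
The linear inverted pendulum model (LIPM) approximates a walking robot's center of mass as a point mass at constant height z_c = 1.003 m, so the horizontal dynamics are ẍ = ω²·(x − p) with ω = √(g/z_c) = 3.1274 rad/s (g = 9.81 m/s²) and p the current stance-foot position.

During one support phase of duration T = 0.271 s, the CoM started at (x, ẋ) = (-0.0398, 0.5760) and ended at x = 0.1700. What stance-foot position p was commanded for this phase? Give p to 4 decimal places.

p = -0.1299

ωT = 3.1274·0.271 = 0.847525; cosh(ωT) = 1.381169, sinh(ωT) = 0.952695
x(T) = p + (x₀−p)·cosh(ωT) + (ẋ₀/ω)·sinh(ωT) ⇒ p·(1 − cosh) = x(T) − x₀·cosh − (ẋ₀/ω)·sinh
numerator   = 0.1700 − (-0.0398)·1.381169 − (0.5760/3.1274)·0.952695 = 0.049505
denominator = 1 − 1.381169 = -0.381169
p = 0.049505 / -0.381169 = -0.1299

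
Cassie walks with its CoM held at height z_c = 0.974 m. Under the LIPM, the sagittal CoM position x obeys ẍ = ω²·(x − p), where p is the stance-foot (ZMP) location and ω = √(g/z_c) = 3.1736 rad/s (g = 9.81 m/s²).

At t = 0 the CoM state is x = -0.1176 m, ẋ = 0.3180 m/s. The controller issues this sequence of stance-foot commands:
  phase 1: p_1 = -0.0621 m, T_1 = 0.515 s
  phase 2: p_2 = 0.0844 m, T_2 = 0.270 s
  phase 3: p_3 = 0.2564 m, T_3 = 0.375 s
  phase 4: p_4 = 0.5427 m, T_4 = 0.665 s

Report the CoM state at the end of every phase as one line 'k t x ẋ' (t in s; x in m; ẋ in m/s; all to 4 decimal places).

phase 1: p=-0.0621, T=0.515, ωT=1.634404, cosh=2.660735, sinh=2.465667; start (x,ẋ)=(-0.117600, 0.318000) → end (x,ẋ)=(0.037293, 0.411824)
phase 2: p=0.0844, T=0.270, ωT=0.856872, cosh=1.390134, sinh=0.965646; start (x,ẋ)=(0.037293, 0.411824) → end (x,ẋ)=(0.144223, 0.428128)
phase 3: p=0.2564, T=0.375, ωT=1.190100, cosh=1.795800, sinh=1.491610; start (x,ẋ)=(0.144223, 0.428128) → end (x,ẋ)=(0.256175, 0.237811)
phase 4: p=0.5427, T=0.665, ωT=2.110444, cosh=4.186544, sinh=4.065360; start (x,ẋ)=(0.256175, 0.237811) → end (x,ẋ)=(-0.352217, -2.701095)

1 0.5150 0.0373 0.4118
2 0.7850 0.1442 0.4281
3 1.1600 0.2562 0.2378
4 1.8250 -0.3522 -2.7011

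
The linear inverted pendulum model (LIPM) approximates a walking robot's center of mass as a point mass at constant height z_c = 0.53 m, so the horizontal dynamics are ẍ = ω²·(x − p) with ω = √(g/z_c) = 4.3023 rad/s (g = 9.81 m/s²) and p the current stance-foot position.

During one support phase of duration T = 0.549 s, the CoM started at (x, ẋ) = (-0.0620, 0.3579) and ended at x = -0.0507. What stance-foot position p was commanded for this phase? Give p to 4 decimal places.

p = 0.0359

ωT = 4.3023·0.549 = 2.361963; cosh(ωT) = 5.352997, sinh(ωT) = 5.258762
x(T) = p + (x₀−p)·cosh(ωT) + (ẋ₀/ω)·sinh(ωT) ⇒ p·(1 − cosh) = x(T) − x₀·cosh − (ẋ₀/ω)·sinh
numerator   = -0.0507 − (-0.0620)·5.352997 − (0.3579/4.3023)·5.258762 = -0.156280
denominator = 1 − 5.352997 = -4.352997
p = -0.156280 / -4.352997 = 0.0359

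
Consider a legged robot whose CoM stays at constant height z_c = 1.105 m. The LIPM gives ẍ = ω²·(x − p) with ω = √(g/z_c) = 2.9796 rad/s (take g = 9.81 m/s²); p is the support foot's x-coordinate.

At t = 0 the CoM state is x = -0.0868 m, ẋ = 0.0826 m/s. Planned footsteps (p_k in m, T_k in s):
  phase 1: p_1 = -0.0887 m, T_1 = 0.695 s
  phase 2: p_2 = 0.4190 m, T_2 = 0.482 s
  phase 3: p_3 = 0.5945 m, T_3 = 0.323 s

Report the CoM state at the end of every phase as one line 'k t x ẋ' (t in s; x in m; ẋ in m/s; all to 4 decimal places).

phase 1: p=-0.0887, T=0.695, ωT=2.070822, cosh=4.028711, sinh=3.902629; start (x,ẋ)=(-0.086800, 0.082600) → end (x,ẋ)=(0.027143, 0.354865)
phase 2: p=0.4190, T=0.482, ωT=1.436167, cosh=2.221194, sinh=1.983356; start (x,ẋ)=(0.027143, 0.354865) → end (x,ẋ)=(-0.215177, -1.527499)
phase 3: p=0.5945, T=0.323, ωT=0.962411, cosh=1.499986, sinh=1.118015; start (x,ẋ)=(-0.215177, -1.527499) → end (x,ẋ)=(-1.193156, -4.988452)

1 0.6950 0.0271 0.3549
2 1.1770 -0.2152 -1.5275
3 1.5000 -1.1932 -4.9885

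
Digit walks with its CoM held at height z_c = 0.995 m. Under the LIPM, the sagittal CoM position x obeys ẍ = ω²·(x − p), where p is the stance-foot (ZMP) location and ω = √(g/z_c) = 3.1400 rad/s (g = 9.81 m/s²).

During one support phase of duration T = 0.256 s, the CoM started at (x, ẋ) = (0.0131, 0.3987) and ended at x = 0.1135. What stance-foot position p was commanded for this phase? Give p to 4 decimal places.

p = 0.0513

ωT = 3.1400·0.256 = 0.803840; cosh(ωT) = 1.340855, sinh(ωT) = 0.893248
x(T) = p + (x₀−p)·cosh(ωT) + (ẋ₀/ω)·sinh(ωT) ⇒ p·(1 − cosh) = x(T) − x₀·cosh − (ẋ₀/ω)·sinh
numerator   = 0.1135 − (0.0131)·1.340855 − (0.3987/3.1400)·0.893248 = -0.017485
denominator = 1 − 1.340855 = -0.340855
p = -0.017485 / -0.340855 = 0.0513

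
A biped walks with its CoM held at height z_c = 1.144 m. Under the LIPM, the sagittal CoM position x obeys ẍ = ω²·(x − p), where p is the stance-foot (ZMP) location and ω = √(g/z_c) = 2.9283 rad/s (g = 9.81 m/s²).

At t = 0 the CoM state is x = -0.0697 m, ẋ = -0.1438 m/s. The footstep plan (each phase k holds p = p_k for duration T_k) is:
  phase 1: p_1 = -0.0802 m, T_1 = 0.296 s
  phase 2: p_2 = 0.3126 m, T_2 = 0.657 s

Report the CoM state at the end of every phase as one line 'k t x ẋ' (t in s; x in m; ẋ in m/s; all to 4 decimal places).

1 0.2960 -0.1136 -0.1712
2 0.9530 -1.3736 -4.7805

phase 1: p=-0.0802, T=0.296, ωT=0.866777, cosh=1.399767, sinh=0.979463; start (x,ẋ)=(-0.069700, -0.143800) → end (x,ẋ)=(-0.113601, -0.171171)
phase 2: p=0.3126, T=0.657, ωT=1.923893, cosh=3.496801, sinh=3.350764; start (x,ẋ)=(-0.113601, -0.171171) → end (x,ẋ)=(-1.373605, -4.780451)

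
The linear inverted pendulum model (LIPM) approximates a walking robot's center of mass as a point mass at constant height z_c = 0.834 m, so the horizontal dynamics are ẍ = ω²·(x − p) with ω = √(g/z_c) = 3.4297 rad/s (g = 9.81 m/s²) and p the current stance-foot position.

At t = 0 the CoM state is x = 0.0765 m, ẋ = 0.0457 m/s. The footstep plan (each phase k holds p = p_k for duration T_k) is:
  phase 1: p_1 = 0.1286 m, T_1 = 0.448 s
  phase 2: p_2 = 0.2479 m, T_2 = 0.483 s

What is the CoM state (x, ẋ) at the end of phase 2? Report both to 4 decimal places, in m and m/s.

x = -0.5498, ẋ = -2.6486

phase 1: p=0.1286, T=0.448, ωT=1.536506, cosh=2.431725, sinh=2.216594; start (x,ẋ)=(0.076500, 0.045700) → end (x,ẋ)=(0.031443, -0.284947)
phase 2: p=0.2479, T=0.483, ωT=1.656545, cosh=2.715984, sinh=2.525187; start (x,ẋ)=(0.031443, -0.284947) → end (x,ẋ)=(-0.549793, -2.648570)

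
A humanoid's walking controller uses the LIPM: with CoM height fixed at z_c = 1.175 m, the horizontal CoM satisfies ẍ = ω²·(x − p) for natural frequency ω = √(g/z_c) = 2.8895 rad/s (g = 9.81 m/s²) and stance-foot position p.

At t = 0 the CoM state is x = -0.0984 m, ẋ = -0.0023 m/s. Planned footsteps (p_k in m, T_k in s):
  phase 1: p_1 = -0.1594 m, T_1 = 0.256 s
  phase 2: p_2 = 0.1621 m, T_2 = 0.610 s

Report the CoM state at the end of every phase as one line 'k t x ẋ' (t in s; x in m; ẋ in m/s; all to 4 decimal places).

phase 1: p=-0.1594, T=0.256, ωT=0.739712, cosh=1.286292, sinh=0.809040; start (x,ẋ)=(-0.098400, -0.002300) → end (x,ẋ)=(-0.081580, 0.139643)
phase 2: p=0.1621, T=0.610, ωT=1.762595, cosh=2.999570, sinh=2.827971; start (x,ẋ)=(-0.081580, 0.139643) → end (x,ẋ)=(-0.432167, -1.572346)

1 0.2560 -0.0816 0.1396
2 0.8660 -0.4322 -1.5723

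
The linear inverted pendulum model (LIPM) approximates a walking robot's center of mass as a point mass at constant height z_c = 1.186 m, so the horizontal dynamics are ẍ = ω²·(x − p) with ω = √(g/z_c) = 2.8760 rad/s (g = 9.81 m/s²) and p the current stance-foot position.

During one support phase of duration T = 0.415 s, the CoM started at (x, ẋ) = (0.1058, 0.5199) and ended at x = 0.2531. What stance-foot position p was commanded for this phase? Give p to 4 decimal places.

ωT = 2.8760·0.415 = 1.193540; cosh(ωT) = 1.800942, sinh(ωT) = 1.497796
x(T) = p + (x₀−p)·cosh(ωT) + (ẋ₀/ω)·sinh(ωT) ⇒ p·(1 − cosh) = x(T) − x₀·cosh − (ẋ₀/ω)·sinh
numerator   = 0.2531 − (0.1058)·1.800942 − (0.5199/2.8760)·1.497796 = -0.208199
denominator = 1 − 1.800942 = -0.800942
p = -0.208199 / -0.800942 = 0.2599

p = 0.2599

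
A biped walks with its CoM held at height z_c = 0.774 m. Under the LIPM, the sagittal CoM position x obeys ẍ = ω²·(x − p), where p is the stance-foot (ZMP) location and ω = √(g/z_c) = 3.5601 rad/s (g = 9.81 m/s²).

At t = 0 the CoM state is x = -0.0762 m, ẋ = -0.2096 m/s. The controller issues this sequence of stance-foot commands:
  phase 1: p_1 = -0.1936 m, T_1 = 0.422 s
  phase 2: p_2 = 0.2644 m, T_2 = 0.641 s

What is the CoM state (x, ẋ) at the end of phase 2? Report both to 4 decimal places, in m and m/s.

phase 1: p=-0.1936, T=0.422, ωT=1.502362, cosh=2.357446, sinh=2.134842; start (x,ẋ)=(-0.076200, -0.209600) → end (x,ẋ)=(-0.042524, 0.398149)
phase 2: p=0.2644, T=0.641, ωT=2.282024, cosh=4.949283, sinh=4.847206; start (x,ẋ)=(-0.042524, 0.398149) → end (x,ẋ)=(-0.712560, -3.325897)

x = -0.7126, ẋ = -3.3259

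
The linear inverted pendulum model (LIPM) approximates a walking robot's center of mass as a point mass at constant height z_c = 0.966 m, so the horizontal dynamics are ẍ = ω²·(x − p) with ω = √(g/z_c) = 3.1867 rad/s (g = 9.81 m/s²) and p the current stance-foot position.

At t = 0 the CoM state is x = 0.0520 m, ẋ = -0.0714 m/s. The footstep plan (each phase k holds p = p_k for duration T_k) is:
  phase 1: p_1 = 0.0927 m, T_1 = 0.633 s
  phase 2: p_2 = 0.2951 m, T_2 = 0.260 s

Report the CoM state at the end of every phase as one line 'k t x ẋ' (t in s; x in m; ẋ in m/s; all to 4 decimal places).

1 0.6330 -0.1457 -0.7520
2 0.8930 -0.5245 -2.3268

phase 1: p=0.0927, T=0.633, ωT=2.017181, cosh=3.825068, sinh=3.692038; start (x,ẋ)=(0.052000, -0.071400) → end (x,ẋ)=(-0.145703, -0.751962)
phase 2: p=0.2951, T=0.260, ωT=0.828542, cosh=1.363332, sinh=0.926646; start (x,ẋ)=(-0.145703, -0.751962) → end (x,ẋ)=(-0.524520, -2.326839)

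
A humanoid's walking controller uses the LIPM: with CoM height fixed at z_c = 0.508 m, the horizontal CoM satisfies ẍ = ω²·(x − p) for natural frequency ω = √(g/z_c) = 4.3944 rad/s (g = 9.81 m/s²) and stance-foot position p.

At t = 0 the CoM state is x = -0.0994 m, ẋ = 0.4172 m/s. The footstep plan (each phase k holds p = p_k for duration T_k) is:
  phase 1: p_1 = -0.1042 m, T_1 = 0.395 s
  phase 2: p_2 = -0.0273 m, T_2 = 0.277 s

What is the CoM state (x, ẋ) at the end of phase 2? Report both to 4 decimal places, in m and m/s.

x = 0.7848, ẋ = 3.6894

phase 1: p=-0.1042, T=0.395, ωT=1.735788, cosh=2.924829, sinh=2.748568; start (x,ẋ)=(-0.099400, 0.417200) → end (x,ẋ)=(0.170785, 1.278215)
phase 2: p=-0.0273, T=0.277, ωT=1.217249, cosh=1.836963, sinh=1.540919; start (x,ẋ)=(0.170785, 1.278215) → end (x,ẋ)=(0.784788, 3.689351)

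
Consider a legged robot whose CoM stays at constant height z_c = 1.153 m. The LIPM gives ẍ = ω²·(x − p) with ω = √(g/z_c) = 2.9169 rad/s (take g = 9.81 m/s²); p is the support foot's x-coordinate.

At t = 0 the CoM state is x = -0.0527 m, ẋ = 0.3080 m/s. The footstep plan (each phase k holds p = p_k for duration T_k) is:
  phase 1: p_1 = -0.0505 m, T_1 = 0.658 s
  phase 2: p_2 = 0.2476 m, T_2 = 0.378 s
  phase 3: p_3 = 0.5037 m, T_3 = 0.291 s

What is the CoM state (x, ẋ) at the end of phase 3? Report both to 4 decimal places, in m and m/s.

x = 1.5585, ẋ = 3.5265

phase 1: p=-0.0505, T=0.658, ωT=1.919320, cosh=3.481515, sinh=3.334808; start (x,ẋ)=(-0.052700, 0.308000) → end (x,ẋ)=(0.293968, 1.050907)
phase 2: p=0.2476, T=0.378, ωT=1.102588, cosh=1.671981, sinh=1.339970; start (x,ẋ)=(0.293968, 1.050907) → end (x,ẋ)=(0.807894, 1.938329)
phase 3: p=0.5037, T=0.291, ωT=0.848818, cosh=1.382402, sinh=0.954481; start (x,ẋ)=(0.807894, 1.938329) → end (x,ẋ)=(1.558487, 3.526464)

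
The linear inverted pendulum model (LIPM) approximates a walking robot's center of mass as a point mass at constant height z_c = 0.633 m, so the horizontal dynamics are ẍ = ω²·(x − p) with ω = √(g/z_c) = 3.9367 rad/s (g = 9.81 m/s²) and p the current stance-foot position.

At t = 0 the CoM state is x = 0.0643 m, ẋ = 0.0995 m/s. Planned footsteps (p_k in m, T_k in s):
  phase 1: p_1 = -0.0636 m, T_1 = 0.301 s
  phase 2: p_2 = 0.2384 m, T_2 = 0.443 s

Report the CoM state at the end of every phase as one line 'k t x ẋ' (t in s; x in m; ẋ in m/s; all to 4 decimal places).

phase 1: p=-0.0636, T=0.301, ωT=1.184947, cosh=1.788137, sinh=1.482375; start (x,ẋ)=(0.064300, 0.099500) → end (x,ẋ)=(0.202570, 0.924301)
phase 2: p=0.2384, T=0.443, ωT=1.743958, cosh=2.947383, sinh=2.772556; start (x,ẋ)=(0.202570, 0.924301) → end (x,ẋ)=(0.783765, 2.333193)

1 0.3010 0.2026 0.9243
2 0.7440 0.7838 2.3332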